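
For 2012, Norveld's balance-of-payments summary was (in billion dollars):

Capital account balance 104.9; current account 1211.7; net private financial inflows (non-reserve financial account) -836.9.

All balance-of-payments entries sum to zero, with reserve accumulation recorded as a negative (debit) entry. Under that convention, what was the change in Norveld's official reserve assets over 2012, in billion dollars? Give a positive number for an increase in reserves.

479.7

Official reserve transactions balance = -(1211.7 + 104.9 + (-836.9)) = -479.7
An accumulation of reserves is recorded as a debit (negative entry), so the change in the stock of reserves is the negative of that balance.
Change in official reserves = -(-479.7) = 479.7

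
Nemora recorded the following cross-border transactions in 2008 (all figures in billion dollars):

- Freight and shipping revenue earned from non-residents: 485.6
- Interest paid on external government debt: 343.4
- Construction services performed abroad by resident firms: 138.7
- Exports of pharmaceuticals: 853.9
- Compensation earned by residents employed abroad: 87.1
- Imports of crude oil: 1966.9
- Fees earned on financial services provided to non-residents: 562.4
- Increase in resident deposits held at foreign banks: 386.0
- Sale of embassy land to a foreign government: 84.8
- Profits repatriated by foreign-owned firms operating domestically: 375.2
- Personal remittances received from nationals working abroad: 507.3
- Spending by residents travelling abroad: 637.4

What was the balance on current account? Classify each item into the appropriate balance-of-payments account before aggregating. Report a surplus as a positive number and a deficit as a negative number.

-687.9

Goods: -1966.9 + 853.9 = -1113.0
Services: 562.4 - 637.4 + 485.6 + 138.7 = 549.3
Primary income: 87.1 - 343.4 - 375.2 = -631.5
Secondary income: 507.3
Current account = (-1113.0) + 549.3 + (-631.5) + 507.3 = -687.9
(Excluded from the current account — financial account: increase in resident deposits held at foreign banks 386.0; capital account: sale of embassy land to a foreign government 84.8.)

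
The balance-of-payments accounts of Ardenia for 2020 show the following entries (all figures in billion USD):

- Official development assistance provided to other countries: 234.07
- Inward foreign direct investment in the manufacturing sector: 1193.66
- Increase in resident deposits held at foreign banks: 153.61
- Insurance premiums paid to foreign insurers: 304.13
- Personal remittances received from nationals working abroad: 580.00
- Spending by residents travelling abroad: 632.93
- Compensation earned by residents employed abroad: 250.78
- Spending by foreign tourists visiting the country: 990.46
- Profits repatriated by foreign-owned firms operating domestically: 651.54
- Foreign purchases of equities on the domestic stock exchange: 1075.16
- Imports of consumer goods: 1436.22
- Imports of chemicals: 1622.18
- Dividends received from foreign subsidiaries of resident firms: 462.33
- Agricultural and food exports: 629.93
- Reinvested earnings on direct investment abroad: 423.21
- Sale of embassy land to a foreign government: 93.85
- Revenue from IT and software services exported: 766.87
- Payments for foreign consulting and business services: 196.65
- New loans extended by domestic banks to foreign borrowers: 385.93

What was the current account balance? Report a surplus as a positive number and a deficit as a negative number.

Goods: -1622.18 - 1436.22 + 629.93 = -2428.47
Services: 990.46 + 766.87 - 304.13 - 632.93 - 196.65 = 623.62
Primary income: -651.54 + 250.78 + 423.21 + 462.33 = 484.78
Secondary income: -234.07 + 580.00 = 345.93
Current account = (-2428.47) + 623.62 + 484.78 + 345.93 = -974.14
(Excluded from the current account — financial account: inward foreign direct investment in the manufacturing sector 1193.66, increase in resident deposits held at foreign banks 153.61, foreign purchases of equities on the domestic stock exchange 1075.16, new loans extended by domestic banks to foreign borrowers 385.93; capital account: sale of embassy land to a foreign government 93.85.)

-974.14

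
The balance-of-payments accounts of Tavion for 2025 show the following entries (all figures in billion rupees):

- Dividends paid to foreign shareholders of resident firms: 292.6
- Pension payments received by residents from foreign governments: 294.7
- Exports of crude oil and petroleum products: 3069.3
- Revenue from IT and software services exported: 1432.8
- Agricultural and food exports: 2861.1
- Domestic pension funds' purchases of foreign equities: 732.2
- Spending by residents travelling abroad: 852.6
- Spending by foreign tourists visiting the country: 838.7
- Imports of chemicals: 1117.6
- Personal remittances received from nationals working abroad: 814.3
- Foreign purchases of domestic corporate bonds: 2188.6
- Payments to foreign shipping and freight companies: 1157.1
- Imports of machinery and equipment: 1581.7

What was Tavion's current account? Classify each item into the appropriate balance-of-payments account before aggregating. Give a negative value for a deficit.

4309.3

Goods: -1117.6 - 1581.7 + 3069.3 + 2861.1 = 3231.1
Services: -852.6 + 1432.8 - 1157.1 + 838.7 = 261.8
Primary income: -292.6
Secondary income: 814.3 + 294.7 = 1109.0
Current account = 3231.1 + 261.8 + (-292.6) + 1109.0 = 4309.3
(Excluded from the current account — financial account: domestic pension funds' purchases of foreign equities 732.2, foreign purchases of domestic corporate bonds 2188.6.)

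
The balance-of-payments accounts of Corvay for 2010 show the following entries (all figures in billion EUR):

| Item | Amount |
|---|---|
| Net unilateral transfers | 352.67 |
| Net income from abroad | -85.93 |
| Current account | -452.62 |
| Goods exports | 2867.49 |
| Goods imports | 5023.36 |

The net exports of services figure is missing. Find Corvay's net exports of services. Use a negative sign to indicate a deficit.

Current account = goods balance + services balance + net primary income + net secondary income
Sum of the known components = -1889.13
Net exports of services = CA - (known components) = -452.62 - (-1889.13) = 1436.51

1436.51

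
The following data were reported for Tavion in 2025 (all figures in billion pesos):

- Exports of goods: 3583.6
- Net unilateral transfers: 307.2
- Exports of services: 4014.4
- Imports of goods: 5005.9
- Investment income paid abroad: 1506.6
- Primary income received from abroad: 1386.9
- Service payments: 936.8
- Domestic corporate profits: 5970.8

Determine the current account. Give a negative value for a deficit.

Goods balance = 3583.6 - 5005.9 = -1422.3
Services balance = 4014.4 - 936.8 = 3077.6
Trade balance (goods + services) = -1422.3 + 3077.6 = 1655.3
Net primary income = 1386.9 - 1506.6 = -119.7
Net secondary income = 307.2
Current account = 1655.3 + (-119.7) + 307.2 = 1842.8

1842.8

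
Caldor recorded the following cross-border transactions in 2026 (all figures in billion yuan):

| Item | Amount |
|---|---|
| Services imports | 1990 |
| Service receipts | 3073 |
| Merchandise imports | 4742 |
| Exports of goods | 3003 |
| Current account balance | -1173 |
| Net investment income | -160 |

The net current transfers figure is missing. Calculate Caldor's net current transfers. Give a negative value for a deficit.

Current account = goods balance + services balance + net primary income + net secondary income
Sum of the known components = -816
Net current transfers = CA - (known components) = -1173 - (-816) = -357

-357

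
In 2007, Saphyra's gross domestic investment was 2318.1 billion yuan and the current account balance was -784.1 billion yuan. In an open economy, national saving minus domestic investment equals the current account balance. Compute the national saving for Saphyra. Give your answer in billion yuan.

S - I = CA (net lending to the rest of the world).
S = I + CA = 2318.1 + (-784.1) = 1534.0

1534.0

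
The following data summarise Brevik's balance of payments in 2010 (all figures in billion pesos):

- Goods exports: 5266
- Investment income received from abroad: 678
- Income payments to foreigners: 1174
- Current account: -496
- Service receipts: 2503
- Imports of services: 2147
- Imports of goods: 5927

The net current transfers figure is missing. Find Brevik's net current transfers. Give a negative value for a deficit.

305

Current account = goods balance + services balance + net primary income + net secondary income
Sum of the known components = -801
Net current transfers = CA - (known components) = -496 - (-801) = 305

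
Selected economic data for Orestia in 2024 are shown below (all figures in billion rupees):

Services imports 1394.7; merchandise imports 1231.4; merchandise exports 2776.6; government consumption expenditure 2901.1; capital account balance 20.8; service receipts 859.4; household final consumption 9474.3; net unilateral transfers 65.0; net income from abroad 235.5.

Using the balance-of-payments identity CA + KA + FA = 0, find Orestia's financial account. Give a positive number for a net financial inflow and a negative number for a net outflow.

Goods balance = 2776.6 - 1231.4 = 1545.2
Services balance = 859.4 - 1394.7 = -535.3
Trade balance (goods + services) = 1545.2 + (-535.3) = 1009.9
Net primary income = 235.5
Net secondary income = 65.0
Current account = 1009.9 + 235.5 + 65.0 = 1310.4
Financial account = -(1310.4 + 20.8) = -1331.2

-1331.2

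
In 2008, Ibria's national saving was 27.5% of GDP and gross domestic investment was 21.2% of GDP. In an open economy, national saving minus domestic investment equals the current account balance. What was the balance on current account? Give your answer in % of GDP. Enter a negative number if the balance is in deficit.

6.3

CA = S - I = 27.5 - 21.2 = 6.3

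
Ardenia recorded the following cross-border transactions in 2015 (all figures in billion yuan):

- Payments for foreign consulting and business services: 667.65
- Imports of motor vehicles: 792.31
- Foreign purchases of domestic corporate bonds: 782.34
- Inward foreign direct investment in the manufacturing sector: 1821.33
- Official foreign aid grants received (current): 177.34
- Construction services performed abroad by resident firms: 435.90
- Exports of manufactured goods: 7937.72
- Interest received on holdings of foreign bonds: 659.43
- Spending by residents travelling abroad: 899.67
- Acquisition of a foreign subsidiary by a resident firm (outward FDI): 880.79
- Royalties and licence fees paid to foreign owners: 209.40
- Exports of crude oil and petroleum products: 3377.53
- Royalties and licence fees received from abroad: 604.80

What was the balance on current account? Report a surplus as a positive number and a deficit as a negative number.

10623.69

Goods: 7937.72 + 3377.53 - 792.31 = 10522.94
Services: -209.40 - 899.67 - 667.65 + 435.90 + 604.80 = -736.02
Primary income: 659.43
Secondary income: 177.34
Current account = 10522.94 + (-736.02) + 659.43 + 177.34 = 10623.69
(Excluded from the current account — financial account: foreign purchases of domestic corporate bonds 782.34, inward foreign direct investment in the manufacturing sector 1821.33, acquisition of a foreign subsidiary by a resident firm (outward FDI) 880.79.)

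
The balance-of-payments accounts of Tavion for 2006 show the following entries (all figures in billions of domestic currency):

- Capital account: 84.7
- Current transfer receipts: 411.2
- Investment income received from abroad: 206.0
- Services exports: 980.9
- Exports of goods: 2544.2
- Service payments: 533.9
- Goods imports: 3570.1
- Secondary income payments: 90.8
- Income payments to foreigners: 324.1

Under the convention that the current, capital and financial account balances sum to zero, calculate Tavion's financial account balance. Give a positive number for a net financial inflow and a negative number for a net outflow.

Goods balance = 2544.2 - 3570.1 = -1025.9
Services balance = 980.9 - 533.9 = 447.0
Trade balance (goods + services) = -1025.9 + 447.0 = -578.9
Net primary income = 206.0 - 324.1 = -118.1
Net secondary income = 411.2 - 90.8 = 320.4
Current account = -578.9 + (-118.1) + 320.4 = -376.6
Financial account = -(-376.6 + 84.7) = 291.9

291.9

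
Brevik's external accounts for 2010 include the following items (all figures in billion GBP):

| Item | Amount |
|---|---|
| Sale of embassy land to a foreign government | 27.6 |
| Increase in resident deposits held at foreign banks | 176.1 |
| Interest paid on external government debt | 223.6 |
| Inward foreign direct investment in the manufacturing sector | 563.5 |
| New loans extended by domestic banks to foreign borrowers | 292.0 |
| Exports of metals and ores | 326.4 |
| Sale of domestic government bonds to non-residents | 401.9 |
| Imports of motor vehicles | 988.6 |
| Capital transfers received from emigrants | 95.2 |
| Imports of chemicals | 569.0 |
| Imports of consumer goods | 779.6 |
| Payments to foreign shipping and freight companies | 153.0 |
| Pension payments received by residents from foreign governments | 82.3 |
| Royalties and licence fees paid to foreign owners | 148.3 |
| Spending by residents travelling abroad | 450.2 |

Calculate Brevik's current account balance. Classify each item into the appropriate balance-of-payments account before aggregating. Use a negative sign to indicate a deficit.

-2903.6

Goods: -779.6 + 326.4 - 569.0 - 988.6 = -2010.8
Services: -153.0 - 148.3 - 450.2 = -751.5
Primary income: -223.6
Secondary income: 82.3
Current account = (-2010.8) + (-751.5) + (-223.6) + 82.3 = -2903.6
(Excluded from the current account — capital account: sale of embassy land to a foreign government 27.6, capital transfers received from emigrants 95.2; financial account: increase in resident deposits held at foreign banks 176.1, inward foreign direct investment in the manufacturing sector 563.5, new loans extended by domestic banks to foreign borrowers 292.0, sale of domestic government bonds to non-residents 401.9.)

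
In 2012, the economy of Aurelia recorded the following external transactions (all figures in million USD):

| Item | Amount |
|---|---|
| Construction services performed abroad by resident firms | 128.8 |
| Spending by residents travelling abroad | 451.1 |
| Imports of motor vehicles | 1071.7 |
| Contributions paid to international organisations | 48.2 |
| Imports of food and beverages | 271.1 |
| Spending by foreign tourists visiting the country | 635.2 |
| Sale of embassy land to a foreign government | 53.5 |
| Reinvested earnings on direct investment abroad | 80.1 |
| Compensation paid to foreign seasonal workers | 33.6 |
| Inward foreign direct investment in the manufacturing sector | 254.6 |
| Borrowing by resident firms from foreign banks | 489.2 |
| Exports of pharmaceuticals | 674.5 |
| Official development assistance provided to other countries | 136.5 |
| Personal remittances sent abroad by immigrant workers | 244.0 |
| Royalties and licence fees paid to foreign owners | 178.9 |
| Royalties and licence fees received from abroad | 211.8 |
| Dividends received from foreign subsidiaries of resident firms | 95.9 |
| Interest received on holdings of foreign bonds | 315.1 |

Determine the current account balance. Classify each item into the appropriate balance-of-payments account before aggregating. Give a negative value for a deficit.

-293.7

Goods: -1071.7 + 674.5 - 271.1 = -668.3
Services: -178.9 - 451.1 + 635.2 + 211.8 + 128.8 = 345.8
Primary income: 80.1 + 315.1 - 33.6 + 95.9 = 457.5
Secondary income: -136.5 - 244.0 - 48.2 = -428.7
Current account = (-668.3) + 345.8 + 457.5 + (-428.7) = -293.7
(Excluded from the current account — capital account: sale of embassy land to a foreign government 53.5; financial account: inward foreign direct investment in the manufacturing sector 254.6, borrowing by resident firms from foreign banks 489.2.)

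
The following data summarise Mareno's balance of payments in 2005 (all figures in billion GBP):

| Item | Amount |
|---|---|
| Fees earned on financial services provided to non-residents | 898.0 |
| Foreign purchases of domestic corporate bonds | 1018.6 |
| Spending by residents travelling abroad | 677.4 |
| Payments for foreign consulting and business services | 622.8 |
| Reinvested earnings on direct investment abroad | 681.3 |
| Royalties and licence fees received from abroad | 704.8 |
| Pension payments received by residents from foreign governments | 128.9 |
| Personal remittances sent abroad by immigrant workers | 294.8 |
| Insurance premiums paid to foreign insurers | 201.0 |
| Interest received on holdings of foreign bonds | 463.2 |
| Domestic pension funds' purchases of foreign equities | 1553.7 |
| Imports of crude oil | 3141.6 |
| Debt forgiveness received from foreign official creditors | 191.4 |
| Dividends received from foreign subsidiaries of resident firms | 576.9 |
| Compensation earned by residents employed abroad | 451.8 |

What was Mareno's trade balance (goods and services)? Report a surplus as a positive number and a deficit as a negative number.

Goods: -3141.6
Services: -677.4 + 898.0 + 704.8 - 622.8 - 201.0 = 101.6
Trade balance = -3141.6 + 101.6 = -3040.0
(Excluded from the trade balance — financial account: foreign purchases of domestic corporate bonds 1018.6, domestic pension funds' purchases of foreign equities 1553.7; primary income: reinvested earnings on direct investment abroad 681.3, interest received on holdings of foreign bonds 463.2, dividends received from foreign subsidiaries of resident firms 576.9, compensation earned by residents employed abroad 451.8; secondary income: pension payments received by residents from foreign governments 128.9, personal remittances sent abroad by immigrant workers 294.8; capital account: debt forgiveness received from foreign official creditors 191.4.)

-3040.0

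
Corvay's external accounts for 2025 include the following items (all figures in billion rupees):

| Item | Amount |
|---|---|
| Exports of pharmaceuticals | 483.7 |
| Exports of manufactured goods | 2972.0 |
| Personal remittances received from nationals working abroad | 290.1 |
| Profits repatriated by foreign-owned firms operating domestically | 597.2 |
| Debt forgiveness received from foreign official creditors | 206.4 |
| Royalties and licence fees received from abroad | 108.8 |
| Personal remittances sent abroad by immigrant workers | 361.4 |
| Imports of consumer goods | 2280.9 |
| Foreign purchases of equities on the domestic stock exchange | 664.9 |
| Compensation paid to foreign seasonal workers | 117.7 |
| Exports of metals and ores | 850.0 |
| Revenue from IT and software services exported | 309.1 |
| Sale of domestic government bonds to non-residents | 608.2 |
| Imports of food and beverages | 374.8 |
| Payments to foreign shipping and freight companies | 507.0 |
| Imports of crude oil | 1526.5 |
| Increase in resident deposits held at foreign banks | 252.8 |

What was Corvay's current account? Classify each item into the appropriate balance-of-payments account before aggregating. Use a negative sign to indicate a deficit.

Goods: -1526.5 + 850.0 - 2280.9 + 2972.0 + 483.7 - 374.8 = 123.5
Services: -507.0 + 108.8 + 309.1 = -89.1
Primary income: -597.2 - 117.7 = -714.9
Secondary income: 290.1 - 361.4 = -71.3
Current account = 123.5 + (-89.1) + (-714.9) + (-71.3) = -751.8
(Excluded from the current account — capital account: debt forgiveness received from foreign official creditors 206.4; financial account: foreign purchases of equities on the domestic stock exchange 664.9, sale of domestic government bonds to non-residents 608.2, increase in resident deposits held at foreign banks 252.8.)

-751.8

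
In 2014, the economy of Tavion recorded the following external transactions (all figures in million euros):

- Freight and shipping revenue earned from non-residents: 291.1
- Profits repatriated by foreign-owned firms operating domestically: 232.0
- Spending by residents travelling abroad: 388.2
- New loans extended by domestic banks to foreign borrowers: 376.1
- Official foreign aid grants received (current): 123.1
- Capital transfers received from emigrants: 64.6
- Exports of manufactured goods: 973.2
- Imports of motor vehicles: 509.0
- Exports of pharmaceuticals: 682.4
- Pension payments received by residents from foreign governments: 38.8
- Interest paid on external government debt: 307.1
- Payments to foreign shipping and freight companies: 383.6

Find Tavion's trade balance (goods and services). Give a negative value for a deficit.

Goods: -509.0 + 973.2 + 682.4 = 1146.6
Services: -388.2 + 291.1 - 383.6 = -480.7
Trade balance = 1146.6 + (-480.7) = 665.9
(Excluded from the trade balance — primary income: profits repatriated by foreign-owned firms operating domestically 232.0, interest paid on external government debt 307.1; financial account: new loans extended by domestic banks to foreign borrowers 376.1; secondary income: official foreign aid grants received (current) 123.1, pension payments received by residents from foreign governments 38.8; capital account: capital transfers received from emigrants 64.6.)

665.9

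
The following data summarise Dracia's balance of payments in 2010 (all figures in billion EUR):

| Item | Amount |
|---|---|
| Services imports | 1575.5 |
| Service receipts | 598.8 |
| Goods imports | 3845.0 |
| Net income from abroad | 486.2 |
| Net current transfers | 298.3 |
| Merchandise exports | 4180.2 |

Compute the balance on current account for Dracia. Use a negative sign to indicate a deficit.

143.0

Goods balance = 4180.2 - 3845.0 = 335.2
Services balance = 598.8 - 1575.5 = -976.7
Trade balance (goods + services) = 335.2 + (-976.7) = -641.5
Net primary income = 486.2
Net secondary income = 298.3
Current account = -641.5 + 486.2 + 298.3 = 143.0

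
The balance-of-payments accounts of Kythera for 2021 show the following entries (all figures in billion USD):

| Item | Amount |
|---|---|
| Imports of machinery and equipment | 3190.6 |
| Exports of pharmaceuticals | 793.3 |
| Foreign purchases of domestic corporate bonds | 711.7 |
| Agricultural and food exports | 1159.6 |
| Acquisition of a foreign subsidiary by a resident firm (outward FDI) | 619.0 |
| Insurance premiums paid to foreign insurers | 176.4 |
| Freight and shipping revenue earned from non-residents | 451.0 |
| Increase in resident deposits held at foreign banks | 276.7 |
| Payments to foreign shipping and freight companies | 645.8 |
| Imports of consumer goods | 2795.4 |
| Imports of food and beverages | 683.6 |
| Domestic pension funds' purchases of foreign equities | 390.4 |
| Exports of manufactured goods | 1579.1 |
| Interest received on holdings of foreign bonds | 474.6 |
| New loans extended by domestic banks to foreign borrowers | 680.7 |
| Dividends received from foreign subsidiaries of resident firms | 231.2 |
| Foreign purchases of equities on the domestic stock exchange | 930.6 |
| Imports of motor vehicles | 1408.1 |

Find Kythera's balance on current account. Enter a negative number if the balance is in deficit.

Goods: 793.3 - 683.6 + 1159.6 - 3190.6 - 1408.1 - 2795.4 + 1579.1 = -4545.7
Services: -645.8 - 176.4 + 451.0 = -371.2
Primary income: 231.2 + 474.6 = 705.8
Current account = (-4545.7) + (-371.2) + 705.8 = -4211.1
(Excluded from the current account — financial account: foreign purchases of domestic corporate bonds 711.7, acquisition of a foreign subsidiary by a resident firm (outward FDI) 619.0, increase in resident deposits held at foreign banks 276.7, domestic pension funds' purchases of foreign equities 390.4, new loans extended by domestic banks to foreign borrowers 680.7, foreign purchases of equities on the domestic stock exchange 930.6.)

-4211.1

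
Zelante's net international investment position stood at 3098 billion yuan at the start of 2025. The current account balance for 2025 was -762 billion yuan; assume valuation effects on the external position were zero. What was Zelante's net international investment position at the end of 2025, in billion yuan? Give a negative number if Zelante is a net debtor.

2336

With no valuation effects, change in NIIP = current account = -762
End-of-year NIIP = 3098 + (-762) = 2336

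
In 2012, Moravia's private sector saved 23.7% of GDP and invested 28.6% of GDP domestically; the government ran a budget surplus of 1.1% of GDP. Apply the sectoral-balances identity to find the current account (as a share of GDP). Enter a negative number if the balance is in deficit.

By the sectoral-balances identity, CA = (S_private - I) + (T - G).
Private balance = 23.7 - 28.6 = -4.9
Government balance (T - G) = 1.1
CA = -4.9 + 1.1 = -3.8

-3.8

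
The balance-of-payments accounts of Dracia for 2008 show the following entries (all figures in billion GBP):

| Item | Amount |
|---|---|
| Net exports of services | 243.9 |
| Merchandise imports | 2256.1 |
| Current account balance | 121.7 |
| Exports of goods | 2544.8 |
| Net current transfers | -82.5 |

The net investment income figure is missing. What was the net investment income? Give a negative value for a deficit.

Current account = goods balance + services balance + net primary income + net secondary income
Sum of the known components = 450.1
Net investment income = CA - (known components) = 121.7 - 450.1 = -328.4

-328.4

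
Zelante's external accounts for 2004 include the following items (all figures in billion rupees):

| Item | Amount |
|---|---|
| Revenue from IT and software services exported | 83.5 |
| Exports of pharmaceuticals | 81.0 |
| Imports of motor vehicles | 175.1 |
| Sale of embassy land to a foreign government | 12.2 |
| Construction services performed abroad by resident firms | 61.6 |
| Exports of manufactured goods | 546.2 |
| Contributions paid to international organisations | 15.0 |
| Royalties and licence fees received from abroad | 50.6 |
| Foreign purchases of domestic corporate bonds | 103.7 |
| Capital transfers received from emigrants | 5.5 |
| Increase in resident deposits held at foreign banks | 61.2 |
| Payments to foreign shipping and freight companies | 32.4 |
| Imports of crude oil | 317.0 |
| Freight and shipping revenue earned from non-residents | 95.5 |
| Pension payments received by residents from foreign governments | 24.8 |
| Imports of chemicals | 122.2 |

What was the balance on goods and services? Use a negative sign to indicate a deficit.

271.7

Goods: -175.1 + 546.2 - 317.0 + 81.0 - 122.2 = 12.9
Services: 61.6 - 32.4 + 95.5 + 50.6 + 83.5 = 258.8
Trade balance = 12.9 + 258.8 = 271.7
(Excluded from the trade balance — capital account: sale of embassy land to a foreign government 12.2, capital transfers received from emigrants 5.5; secondary income: contributions paid to international organisations 15.0, pension payments received by residents from foreign governments 24.8; financial account: foreign purchases of domestic corporate bonds 103.7, increase in resident deposits held at foreign banks 61.2.)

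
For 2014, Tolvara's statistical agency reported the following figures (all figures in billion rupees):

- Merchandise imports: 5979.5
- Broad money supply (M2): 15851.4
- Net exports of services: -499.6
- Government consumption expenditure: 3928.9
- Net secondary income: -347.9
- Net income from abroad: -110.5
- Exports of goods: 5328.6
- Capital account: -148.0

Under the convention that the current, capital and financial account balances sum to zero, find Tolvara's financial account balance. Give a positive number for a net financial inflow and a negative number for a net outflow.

Goods balance = 5328.6 - 5979.5 = -650.9
Services balance = -499.6
Trade balance (goods + services) = -650.9 + (-499.6) = -1150.5
Net primary income = -110.5
Net secondary income = -347.9
Current account = -1150.5 + (-110.5) + (-347.9) = -1608.9
Financial account = -(-1608.9 + (-148.0)) = 1756.9

1756.9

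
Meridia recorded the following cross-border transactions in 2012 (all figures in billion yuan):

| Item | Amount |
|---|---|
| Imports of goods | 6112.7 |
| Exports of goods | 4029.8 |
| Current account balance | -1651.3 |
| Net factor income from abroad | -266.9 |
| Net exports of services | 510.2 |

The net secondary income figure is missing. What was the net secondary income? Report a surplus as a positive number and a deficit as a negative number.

188.3

Current account = goods balance + services balance + net primary income + net secondary income
Sum of the known components = -1839.6
Net secondary income = CA - (known components) = -1651.3 - (-1839.6) = 188.3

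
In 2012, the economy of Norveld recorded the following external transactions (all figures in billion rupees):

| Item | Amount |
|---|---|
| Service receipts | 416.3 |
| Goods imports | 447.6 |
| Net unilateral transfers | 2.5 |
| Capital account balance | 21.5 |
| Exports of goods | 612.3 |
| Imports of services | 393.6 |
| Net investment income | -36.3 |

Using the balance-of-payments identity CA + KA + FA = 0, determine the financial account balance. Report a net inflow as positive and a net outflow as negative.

-175.1

Goods balance = 612.3 - 447.6 = 164.7
Services balance = 416.3 - 393.6 = 22.7
Trade balance (goods + services) = 164.7 + 22.7 = 187.4
Net primary income = -36.3
Net secondary income = 2.5
Current account = 187.4 + (-36.3) + 2.5 = 153.6
Financial account = -(153.6 + 21.5) = -175.1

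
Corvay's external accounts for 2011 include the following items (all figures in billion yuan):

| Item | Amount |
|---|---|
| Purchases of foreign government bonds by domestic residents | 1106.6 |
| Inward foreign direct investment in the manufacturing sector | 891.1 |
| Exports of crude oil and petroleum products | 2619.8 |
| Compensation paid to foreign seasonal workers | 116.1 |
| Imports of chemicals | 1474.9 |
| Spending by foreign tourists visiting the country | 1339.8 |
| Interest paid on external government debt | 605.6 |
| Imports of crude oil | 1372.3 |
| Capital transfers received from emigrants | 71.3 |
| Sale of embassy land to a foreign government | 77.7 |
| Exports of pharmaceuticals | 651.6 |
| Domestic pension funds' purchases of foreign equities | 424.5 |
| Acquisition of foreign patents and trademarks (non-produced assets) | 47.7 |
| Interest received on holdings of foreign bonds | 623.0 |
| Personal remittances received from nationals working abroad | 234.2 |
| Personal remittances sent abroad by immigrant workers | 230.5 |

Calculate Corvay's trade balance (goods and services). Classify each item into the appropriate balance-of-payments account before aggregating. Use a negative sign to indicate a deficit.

Goods: -1372.3 + 651.6 - 1474.9 + 2619.8 = 424.2
Services: 1339.8
Trade balance = 424.2 + 1339.8 = 1764.0
(Excluded from the trade balance — financial account: purchases of foreign government bonds by domestic residents 1106.6, inward foreign direct investment in the manufacturing sector 891.1, domestic pension funds' purchases of foreign equities 424.5; primary income: compensation paid to foreign seasonal workers 116.1, interest paid on external government debt 605.6, interest received on holdings of foreign bonds 623.0; capital account: capital transfers received from emigrants 71.3, sale of embassy land to a foreign government 77.7, acquisition of foreign patents and trademarks (non-produced assets) 47.7; secondary income: personal remittances received from nationals working abroad 234.2, personal remittances sent abroad by immigrant workers 230.5.)

1764.0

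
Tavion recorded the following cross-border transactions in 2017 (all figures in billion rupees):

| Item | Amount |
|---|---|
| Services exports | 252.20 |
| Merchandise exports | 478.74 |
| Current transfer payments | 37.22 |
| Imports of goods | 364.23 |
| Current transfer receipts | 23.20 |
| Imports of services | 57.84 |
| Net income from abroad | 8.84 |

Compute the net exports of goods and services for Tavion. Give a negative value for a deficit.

Goods balance = 478.74 - 364.23 = 114.51
Services balance = 252.20 - 57.84 = 194.36
Trade balance (goods + services) = 114.51 + 194.36 = 308.87

308.87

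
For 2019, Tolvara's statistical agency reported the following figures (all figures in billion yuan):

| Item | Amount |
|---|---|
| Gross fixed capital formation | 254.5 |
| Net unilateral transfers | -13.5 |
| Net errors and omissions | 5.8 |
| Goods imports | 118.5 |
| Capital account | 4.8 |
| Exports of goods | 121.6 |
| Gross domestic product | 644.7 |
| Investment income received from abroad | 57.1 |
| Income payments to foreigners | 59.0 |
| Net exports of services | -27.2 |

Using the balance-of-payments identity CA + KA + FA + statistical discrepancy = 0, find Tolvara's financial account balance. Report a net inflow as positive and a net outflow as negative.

28.9

Goods balance = 121.6 - 118.5 = 3.1
Services balance = -27.2
Trade balance (goods + services) = 3.1 + (-27.2) = -24.1
Net primary income = 57.1 - 59.0 = -1.9
Net secondary income = -13.5
Current account = -24.1 + (-1.9) + (-13.5) = -39.5
Financial account = -(-39.5 + 4.8 + 5.8) = 28.9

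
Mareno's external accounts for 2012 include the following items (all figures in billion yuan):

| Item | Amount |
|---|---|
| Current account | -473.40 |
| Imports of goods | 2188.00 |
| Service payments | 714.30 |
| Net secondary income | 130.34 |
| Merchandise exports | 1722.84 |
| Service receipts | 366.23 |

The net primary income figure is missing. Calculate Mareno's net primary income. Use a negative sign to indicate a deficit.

Current account = goods balance + services balance + net primary income + net secondary income
Sum of the known components = -682.89
Net primary income = CA - (known components) = -473.40 - (-682.89) = 209.49

209.49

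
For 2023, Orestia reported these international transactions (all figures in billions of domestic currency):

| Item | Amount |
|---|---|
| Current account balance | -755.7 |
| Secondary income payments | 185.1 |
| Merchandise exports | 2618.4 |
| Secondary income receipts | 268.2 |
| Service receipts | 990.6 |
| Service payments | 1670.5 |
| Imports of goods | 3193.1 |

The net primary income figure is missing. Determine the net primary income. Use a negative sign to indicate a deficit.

415.8

Current account = goods balance + services balance + net primary income + net secondary income
Sum of the known components = -1171.5
Net primary income = CA - (known components) = -755.7 - (-1171.5) = 415.8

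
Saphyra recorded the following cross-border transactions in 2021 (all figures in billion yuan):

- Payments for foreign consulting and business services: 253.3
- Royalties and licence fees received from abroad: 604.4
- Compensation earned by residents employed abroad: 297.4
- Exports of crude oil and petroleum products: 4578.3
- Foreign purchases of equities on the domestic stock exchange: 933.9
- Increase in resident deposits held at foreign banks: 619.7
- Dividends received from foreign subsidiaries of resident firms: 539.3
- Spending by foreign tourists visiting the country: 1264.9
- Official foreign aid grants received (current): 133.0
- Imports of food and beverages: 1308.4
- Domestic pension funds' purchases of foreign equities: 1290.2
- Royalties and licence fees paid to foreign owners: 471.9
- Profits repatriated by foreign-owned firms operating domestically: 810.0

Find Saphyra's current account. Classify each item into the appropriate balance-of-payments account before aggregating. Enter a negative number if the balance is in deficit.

4573.7

Goods: -1308.4 + 4578.3 = 3269.9
Services: -471.9 + 604.4 - 253.3 + 1264.9 = 1144.1
Primary income: 539.3 - 810.0 + 297.4 = 26.7
Secondary income: 133.0
Current account = 3269.9 + 1144.1 + 26.7 + 133.0 = 4573.7
(Excluded from the current account — financial account: foreign purchases of equities on the domestic stock exchange 933.9, increase in resident deposits held at foreign banks 619.7, domestic pension funds' purchases of foreign equities 1290.2.)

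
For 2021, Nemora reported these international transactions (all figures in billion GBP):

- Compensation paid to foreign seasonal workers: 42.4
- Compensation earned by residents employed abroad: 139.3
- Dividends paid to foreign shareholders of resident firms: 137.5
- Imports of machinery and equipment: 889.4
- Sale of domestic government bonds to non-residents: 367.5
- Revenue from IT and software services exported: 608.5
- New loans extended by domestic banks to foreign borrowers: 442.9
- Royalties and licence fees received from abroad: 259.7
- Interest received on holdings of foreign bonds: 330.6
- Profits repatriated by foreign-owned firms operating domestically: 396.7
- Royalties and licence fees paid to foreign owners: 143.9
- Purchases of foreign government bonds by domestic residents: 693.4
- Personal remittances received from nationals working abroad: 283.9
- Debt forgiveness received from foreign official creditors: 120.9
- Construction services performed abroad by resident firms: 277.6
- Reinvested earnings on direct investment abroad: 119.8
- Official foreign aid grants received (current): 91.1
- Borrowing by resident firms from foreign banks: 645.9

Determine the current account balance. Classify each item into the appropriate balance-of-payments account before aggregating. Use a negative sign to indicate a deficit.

Goods: -889.4
Services: 259.7 + 608.5 - 143.9 + 277.6 = 1001.9
Primary income: -137.5 + 330.6 - 42.4 + 119.8 + 139.3 - 396.7 = 13.1
Secondary income: 91.1 + 283.9 = 375.0
Current account = (-889.4) + 1001.9 + 13.1 + 375.0 = 500.6
(Excluded from the current account — financial account: sale of domestic government bonds to non-residents 367.5, new loans extended by domestic banks to foreign borrowers 442.9, purchases of foreign government bonds by domestic residents 693.4, borrowing by resident firms from foreign banks 645.9; capital account: debt forgiveness received from foreign official creditors 120.9.)

500.6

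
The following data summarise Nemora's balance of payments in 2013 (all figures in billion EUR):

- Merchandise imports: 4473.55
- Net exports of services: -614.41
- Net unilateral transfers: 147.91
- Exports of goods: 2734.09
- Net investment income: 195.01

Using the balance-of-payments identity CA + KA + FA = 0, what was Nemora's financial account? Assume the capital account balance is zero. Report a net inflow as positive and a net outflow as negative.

Goods balance = 2734.09 - 4473.55 = -1739.46
Services balance = -614.41
Trade balance (goods + services) = -1739.46 + (-614.41) = -2353.87
Net primary income = 195.01
Net secondary income = 147.91
Current account = -2353.87 + 195.01 + 147.91 = -2010.95
Financial account = -(-2010.95) = 2010.95

2010.95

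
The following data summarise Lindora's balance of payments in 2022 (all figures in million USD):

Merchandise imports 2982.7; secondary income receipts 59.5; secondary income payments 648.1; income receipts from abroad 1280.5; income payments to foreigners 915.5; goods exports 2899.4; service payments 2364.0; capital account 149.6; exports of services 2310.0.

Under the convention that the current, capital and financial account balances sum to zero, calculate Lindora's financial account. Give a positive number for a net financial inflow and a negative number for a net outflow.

211.3

Goods balance = 2899.4 - 2982.7 = -83.3
Services balance = 2310.0 - 2364.0 = -54.0
Trade balance (goods + services) = -83.3 + (-54.0) = -137.3
Net primary income = 1280.5 - 915.5 = 365.0
Net secondary income = 59.5 - 648.1 = -588.6
Current account = -137.3 + 365.0 + (-588.6) = -360.9
Financial account = -(-360.9 + 149.6) = 211.3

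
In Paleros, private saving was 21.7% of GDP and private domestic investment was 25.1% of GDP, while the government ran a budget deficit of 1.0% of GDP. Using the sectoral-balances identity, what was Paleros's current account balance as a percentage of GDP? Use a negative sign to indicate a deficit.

By the sectoral-balances identity, CA = (S_private - I) + (T - G).
Private balance = 21.7 - 25.1 = -3.4
Government balance (T - G) = -1.0
CA = -3.4 + (-1.0) = -4.4

-4.4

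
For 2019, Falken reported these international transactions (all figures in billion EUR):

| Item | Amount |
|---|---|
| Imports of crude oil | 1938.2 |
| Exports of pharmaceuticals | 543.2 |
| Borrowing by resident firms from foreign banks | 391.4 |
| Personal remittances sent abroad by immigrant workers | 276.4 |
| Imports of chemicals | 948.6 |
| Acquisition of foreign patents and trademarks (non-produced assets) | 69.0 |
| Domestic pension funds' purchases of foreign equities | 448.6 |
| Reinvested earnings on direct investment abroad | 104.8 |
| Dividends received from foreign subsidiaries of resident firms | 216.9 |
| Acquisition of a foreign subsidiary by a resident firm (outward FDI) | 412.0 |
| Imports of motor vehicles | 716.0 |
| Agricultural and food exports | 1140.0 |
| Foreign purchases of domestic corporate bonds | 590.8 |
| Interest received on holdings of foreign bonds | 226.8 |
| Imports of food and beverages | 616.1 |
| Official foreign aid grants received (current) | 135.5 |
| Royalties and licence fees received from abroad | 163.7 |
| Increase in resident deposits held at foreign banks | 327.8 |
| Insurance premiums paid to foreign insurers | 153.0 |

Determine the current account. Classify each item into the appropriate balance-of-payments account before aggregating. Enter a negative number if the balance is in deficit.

Goods: -616.1 - 948.6 + 543.2 + 1140.0 - 716.0 - 1938.2 = -2535.7
Services: 163.7 - 153.0 = 10.7
Primary income: 226.8 + 216.9 + 104.8 = 548.5
Secondary income: 135.5 - 276.4 = -140.9
Current account = (-2535.7) + 10.7 + 548.5 + (-140.9) = -2117.4
(Excluded from the current account — financial account: borrowing by resident firms from foreign banks 391.4, domestic pension funds' purchases of foreign equities 448.6, acquisition of a foreign subsidiary by a resident firm (outward FDI) 412.0, foreign purchases of domestic corporate bonds 590.8, increase in resident deposits held at foreign banks 327.8; capital account: acquisition of foreign patents and trademarks (non-produced assets) 69.0.)

-2117.4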